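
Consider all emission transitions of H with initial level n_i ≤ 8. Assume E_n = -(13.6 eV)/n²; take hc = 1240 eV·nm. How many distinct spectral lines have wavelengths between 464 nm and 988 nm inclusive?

Enumerate all n_i → n_f pairs with 1 ≤ n_f < n_i ≤ 8 and compute λ = 1240 / [13.6·1·(1/n_f² − 1/n_i²)].
Lines falling in [464, 988] nm: 4→2 (486.3 nm), 3→2 (656.5 nm), 8→3 (954.9 nm).

3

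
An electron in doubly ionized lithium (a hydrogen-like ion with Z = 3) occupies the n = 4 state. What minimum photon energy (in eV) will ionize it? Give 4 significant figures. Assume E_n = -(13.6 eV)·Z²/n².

7.650 eV

E_n = −13.6 Z²/n² = −122.4/n² eV for Z = 3.
E_4 = −122.4/16 = −7.650 eV, so ionization (to E = 0) requires 7.650 eV.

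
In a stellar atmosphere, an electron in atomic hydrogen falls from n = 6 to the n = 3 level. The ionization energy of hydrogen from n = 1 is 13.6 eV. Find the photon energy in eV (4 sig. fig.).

E_6 = −13.60/36 = −0.3778 eV and E_3 = −13.60/9 = −1.511 eV.
The photon energy is |E_6 − E_3| = 1.133 eV.

1.133 eV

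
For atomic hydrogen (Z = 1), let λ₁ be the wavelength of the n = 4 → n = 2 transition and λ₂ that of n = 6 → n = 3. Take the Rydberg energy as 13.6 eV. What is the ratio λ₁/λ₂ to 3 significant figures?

0.444

λ ∝ 1/ΔE ∝ 1/(1/n_f² − 1/n_i²), and the Z² and hc factors cancel in the ratio.
λ₁/λ₂ = (1/3² − 1/6²)/(1/2² − 1/4²) = 0.08333/0.1875 = 0.444.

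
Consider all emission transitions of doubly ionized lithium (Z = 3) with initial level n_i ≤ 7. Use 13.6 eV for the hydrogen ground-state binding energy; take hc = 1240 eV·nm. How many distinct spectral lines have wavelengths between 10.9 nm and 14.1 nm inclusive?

2

Enumerate all n_i → n_f pairs with 1 ≤ n_f < n_i ≤ 7 and compute λ = 1240 / [13.6·9·(1/n_f² − 1/n_i²)].
Lines falling in [10.9, 14.1] nm: 3→1 (11.40 nm), 2→1 (13.51 nm).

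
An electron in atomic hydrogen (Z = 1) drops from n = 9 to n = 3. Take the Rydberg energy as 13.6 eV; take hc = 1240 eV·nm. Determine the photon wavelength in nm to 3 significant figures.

ΔE = 13.60 × (1/3² − 1/9²) = 13.60 × 0.09877 = 1.343 eV.
λ = hc/ΔE = 1240 / 1.343 = 923 nm.

923 nm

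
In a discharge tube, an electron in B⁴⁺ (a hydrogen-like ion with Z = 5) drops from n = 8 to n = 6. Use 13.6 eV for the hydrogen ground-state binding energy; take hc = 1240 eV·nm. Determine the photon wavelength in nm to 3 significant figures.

For Z = 5 the level energies scale as Z², so the effective Rydberg energy is 13.6 × 25 = 340.0 eV.
ΔE = 340.0 × (1/6² − 1/8²) = 340.0 × 0.01215 = 4.132 eV.
λ = hc/ΔE = 1240 / 4.132 = 300 nm.

300 nm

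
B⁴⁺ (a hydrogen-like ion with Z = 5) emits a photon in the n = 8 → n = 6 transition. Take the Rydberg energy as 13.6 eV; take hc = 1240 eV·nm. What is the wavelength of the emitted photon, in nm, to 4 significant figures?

For Z = 5 the level energies scale as Z², so the effective Rydberg energy is 13.6 × 25 = 340.0 eV.
ΔE = 340.0 × (1/6² − 1/8²) = 340.0 × 0.01215 = 4.132 eV.
λ = hc/ΔE = 1240 / 4.132 = 300.1 nm.

300.1 nm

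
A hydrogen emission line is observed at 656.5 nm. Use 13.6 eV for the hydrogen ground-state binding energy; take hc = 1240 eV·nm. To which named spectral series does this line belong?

Balmer

ΔE = 1240/656.5 = 1.889 eV.
This matches 13.6 × (1/2² − 1/3²), so n_f = 2: the Balmer series.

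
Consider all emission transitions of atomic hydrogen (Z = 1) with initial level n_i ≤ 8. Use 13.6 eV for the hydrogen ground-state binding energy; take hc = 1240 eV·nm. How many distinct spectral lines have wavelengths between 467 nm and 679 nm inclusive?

2

Enumerate all n_i → n_f pairs with 1 ≤ n_f < n_i ≤ 8 and compute λ = 1240 / [13.6·1·(1/n_f² − 1/n_i²)].
Lines falling in [467, 679] nm: 4→2 (486.3 nm), 3→2 (656.5 nm).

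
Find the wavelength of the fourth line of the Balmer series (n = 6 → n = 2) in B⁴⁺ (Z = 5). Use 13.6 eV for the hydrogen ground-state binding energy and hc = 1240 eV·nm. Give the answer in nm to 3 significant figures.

The Balmer series terminates on n_f = 2; the fourth line has n_i = 2+4 = 6.
ΔE = 340.0 × (1/2² − 1/6²) = 75.56 eV.
λ = 1240 / 75.56 = 16.4 nm.

16.4 nm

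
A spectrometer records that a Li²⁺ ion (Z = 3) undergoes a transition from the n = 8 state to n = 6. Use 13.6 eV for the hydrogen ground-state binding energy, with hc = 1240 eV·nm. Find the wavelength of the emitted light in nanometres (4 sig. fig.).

For Z = 3 the level energies scale as Z², so the effective Rydberg energy is 13.6 × 9 = 122.4 eV.
ΔE = 122.4 × (1/6² − 1/8²) = 122.4 × 0.01215 = 1.488 eV.
λ = hc/ΔE = 1240 / 1.488 = 833.6 nm.

833.6 nm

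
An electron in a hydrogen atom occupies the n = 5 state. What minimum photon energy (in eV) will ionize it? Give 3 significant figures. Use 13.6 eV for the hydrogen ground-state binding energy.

E_5 = −13.60/25 = −0.544 eV, so ionization (to E = 0) requires 0.544 eV.

0.544 eV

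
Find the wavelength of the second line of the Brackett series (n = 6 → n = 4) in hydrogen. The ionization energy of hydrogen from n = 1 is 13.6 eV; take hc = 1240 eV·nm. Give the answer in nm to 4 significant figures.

2626 nm

The Brackett series terminates on n_f = 4; the second line has n_i = 4+2 = 6.
ΔE = 13.60 × (1/4² − 1/6²) = 0.4722 eV.
λ = 1240 / 0.4722 = 2626 nm.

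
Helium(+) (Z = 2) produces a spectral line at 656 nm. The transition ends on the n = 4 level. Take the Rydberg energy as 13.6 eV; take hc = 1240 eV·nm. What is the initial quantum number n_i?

The photon energy is ΔE = hc/λ = 1240 / 656 = 1.890 eV.
With Z = 2, ΔE = 54.40 × (1/n_f² − 1/n_i²), so 1/n_f² − 1/n_i² = 0.03475.
With n_f = 4: 1/n_i² = 1/16 − 0.03475 = 0.02775, so n_i ≈ 6.00.

n_i = 6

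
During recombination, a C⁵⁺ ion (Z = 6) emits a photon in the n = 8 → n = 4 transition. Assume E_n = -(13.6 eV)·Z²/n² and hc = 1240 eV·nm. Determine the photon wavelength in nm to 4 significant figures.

For Z = 6 the level energies scale as Z², so the effective Rydberg energy is 13.6 × 36 = 489.6 eV.
ΔE = 489.6 × (1/4² − 1/8²) = 489.6 × 0.04688 = 22.95 eV.
λ = hc/ΔE = 1240 / 22.95 = 54.03 nm.

54.03 nm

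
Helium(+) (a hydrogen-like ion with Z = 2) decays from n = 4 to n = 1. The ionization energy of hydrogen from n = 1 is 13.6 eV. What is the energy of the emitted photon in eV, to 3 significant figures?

The Bohr energies scale as Z², so for Z = 2: E_n = −54.40/n² eV.
E_4 = −54.40/16 = −3.400 eV and E_1 = −54.40/1 = −54.40 eV.
The photon energy is |E_4 − E_1| = 51.0 eV.

51.0 eV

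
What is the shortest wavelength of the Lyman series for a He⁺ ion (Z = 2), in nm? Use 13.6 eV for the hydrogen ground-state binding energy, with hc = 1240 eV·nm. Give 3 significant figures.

The Lyman series has lower level n_f = 1; the series limit corresponds to n_i → ∞.
ΔE_max = 13.6 × 4 / 1² = 54.40 eV.
λ_min = 1240 / 54.40 = 22.8 nm.

22.8 nm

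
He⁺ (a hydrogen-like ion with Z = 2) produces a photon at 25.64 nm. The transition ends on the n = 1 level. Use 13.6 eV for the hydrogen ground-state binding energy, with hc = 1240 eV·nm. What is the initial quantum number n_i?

n_i = 3

The photon energy is ΔE = hc/λ = 1240 / 25.64 = 48.36 eV.
With Z = 2, ΔE = 54.40 × (1/n_f² − 1/n_i²), so 1/n_f² − 1/n_i² = 0.8890.
With n_f = 1: 1/n_i² = 1/1 − 0.8890 = 0.1110, so n_i ≈ 3.00.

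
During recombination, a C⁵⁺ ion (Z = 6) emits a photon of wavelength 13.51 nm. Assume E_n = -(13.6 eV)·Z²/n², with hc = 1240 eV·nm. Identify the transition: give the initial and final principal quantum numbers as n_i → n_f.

n_i = 4, n_f = 2

The photon energy is ΔE = hc/λ = 1240 / 13.51 = 91.78 eV.
With Z = 6, ΔE = 489.6 × (1/n_f² − 1/n_i²), so 1/n_f² − 1/n_i² = 0.1875.
Trying n_f = 2 gives 1/n_i² = 0.06253, i.e. n_i ≈ 4; this pair matches.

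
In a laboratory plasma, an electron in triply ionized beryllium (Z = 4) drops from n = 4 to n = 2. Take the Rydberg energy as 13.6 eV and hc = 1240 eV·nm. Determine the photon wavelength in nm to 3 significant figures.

For Z = 4 the level energies scale as Z², so the effective Rydberg energy is 13.6 × 16 = 217.6 eV.
ΔE = 217.6 × (1/2² − 1/4²) = 217.6 × 0.1875 = 40.80 eV.
λ = hc/ΔE = 1240 / 40.80 = 30.4 nm.

30.4 nm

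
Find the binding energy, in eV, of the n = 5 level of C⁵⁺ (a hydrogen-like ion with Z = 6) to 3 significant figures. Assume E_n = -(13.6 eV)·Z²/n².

E_n = −13.6 Z²/n² = −489.6/n² eV for Z = 6.
E_5 = −489.6/25 = −19.6 eV, so ionization (to E = 0) requires 19.6 eV.

19.6 eV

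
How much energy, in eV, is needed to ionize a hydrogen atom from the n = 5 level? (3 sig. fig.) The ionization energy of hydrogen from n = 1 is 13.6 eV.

E_5 = −13.60/25 = −0.544 eV, so ionization (to E = 0) requires 0.544 eV.

0.544 eV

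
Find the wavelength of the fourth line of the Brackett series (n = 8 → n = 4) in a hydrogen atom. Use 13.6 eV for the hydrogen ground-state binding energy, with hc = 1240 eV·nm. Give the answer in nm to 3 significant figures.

The Brackett series terminates on n_f = 4; the fourth line has n_i = 4+4 = 8.
ΔE = 13.60 × (1/4² − 1/8²) = 0.6375 eV.
λ = 1240 / 0.6375 = 1950 nm.

1950 nm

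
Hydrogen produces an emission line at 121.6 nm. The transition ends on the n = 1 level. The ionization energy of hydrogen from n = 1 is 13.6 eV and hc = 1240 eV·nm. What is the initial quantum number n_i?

The photon energy is ΔE = hc/λ = 1240 / 121.6 = 10.20 eV.
With Z = 1, ΔE = 13.60 × (1/n_f² − 1/n_i²), so 1/n_f² − 1/n_i² = 0.7498.
With n_f = 1: 1/n_i² = 1/1 − 0.7498 = 0.2502, so n_i ≈ 2.00.

n_i = 2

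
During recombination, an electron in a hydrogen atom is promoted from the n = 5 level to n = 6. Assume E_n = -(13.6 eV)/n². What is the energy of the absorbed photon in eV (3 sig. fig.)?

0.166 eV

E_6 = −13.60/36 = −0.3778 eV and E_5 = −13.60/25 = −0.5440 eV.
The photon energy is |E_6 − E_5| = 0.166 eV.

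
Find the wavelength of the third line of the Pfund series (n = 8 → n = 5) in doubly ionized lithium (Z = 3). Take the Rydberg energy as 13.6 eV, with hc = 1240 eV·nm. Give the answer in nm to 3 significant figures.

The Pfund series terminates on n_f = 5; the third line has n_i = 5+3 = 8.
ΔE = 122.4 × (1/5² − 1/8²) = 2.984 eV.
λ = 1240 / 2.984 = 416 nm.

416 nm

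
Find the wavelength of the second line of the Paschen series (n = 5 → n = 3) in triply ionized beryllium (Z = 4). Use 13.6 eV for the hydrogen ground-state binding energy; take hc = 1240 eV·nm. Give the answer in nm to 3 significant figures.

The Paschen series terminates on n_f = 3; the second line has n_i = 3+2 = 5.
ΔE = 217.6 × (1/3² − 1/5²) = 15.47 eV.
λ = 1240 / 15.47 = 80.1 nm.

80.1 nm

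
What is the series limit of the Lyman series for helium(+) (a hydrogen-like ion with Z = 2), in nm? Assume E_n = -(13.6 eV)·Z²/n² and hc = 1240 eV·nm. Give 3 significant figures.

22.8 nm

The Lyman series has lower level n_f = 1; the series limit corresponds to n_i → ∞.
ΔE_max = 13.6 × 4 / 1² = 54.40 eV.
λ_min = 1240 / 54.40 = 22.8 nm.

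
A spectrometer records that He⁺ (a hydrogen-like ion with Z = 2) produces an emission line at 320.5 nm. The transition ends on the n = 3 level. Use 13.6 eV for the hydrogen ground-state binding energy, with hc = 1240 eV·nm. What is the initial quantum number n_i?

The photon energy is ΔE = hc/λ = 1240 / 320.5 = 3.869 eV.
With Z = 2, ΔE = 54.40 × (1/n_f² − 1/n_i²), so 1/n_f² − 1/n_i² = 0.07112.
With n_f = 3: 1/n_i² = 1/9 − 0.07112 = 0.03999, so n_i ≈ 5.00.

n_i = 5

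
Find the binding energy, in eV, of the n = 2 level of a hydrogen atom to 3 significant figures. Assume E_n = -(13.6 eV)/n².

E_2 = −13.60/4 = −3.40 eV, so ionization (to E = 0) requires 3.40 eV.

3.40 eV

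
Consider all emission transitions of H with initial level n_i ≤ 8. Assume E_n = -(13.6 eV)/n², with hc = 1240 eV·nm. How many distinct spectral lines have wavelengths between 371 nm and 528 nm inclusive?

Enumerate all n_i → n_f pairs with 1 ≤ n_f < n_i ≤ 8 and compute λ = 1240 / [13.6·1·(1/n_f² − 1/n_i²)].
Lines falling in [371, 528] nm: 8→2 (389.0 nm), 7→2 (397.1 nm), 6→2 (410.3 nm), 5→2 (434.2 nm), 4→2 (486.3 nm).

5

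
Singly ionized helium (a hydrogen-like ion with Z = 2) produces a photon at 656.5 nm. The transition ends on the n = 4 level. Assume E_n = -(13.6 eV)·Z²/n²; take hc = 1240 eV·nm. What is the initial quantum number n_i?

n_i = 6

The photon energy is ΔE = hc/λ = 1240 / 656.5 = 1.889 eV.
With Z = 2, ΔE = 54.40 × (1/n_f² − 1/n_i²), so 1/n_f² − 1/n_i² = 0.03472.
With n_f = 4: 1/n_i² = 1/16 − 0.03472 = 0.02778, so n_i ≈ 6.00.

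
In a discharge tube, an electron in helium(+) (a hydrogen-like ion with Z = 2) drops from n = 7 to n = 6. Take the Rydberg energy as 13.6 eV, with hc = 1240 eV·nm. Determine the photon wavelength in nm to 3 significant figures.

3090 nm

For Z = 2 the level energies scale as Z², so the effective Rydberg energy is 13.6 × 4 = 54.40 eV.
ΔE = 54.40 × (1/6² − 1/7²) = 54.40 × 0.007370 = 0.4009 eV.
λ = hc/ΔE = 1240 / 0.4009 = 3090 nm.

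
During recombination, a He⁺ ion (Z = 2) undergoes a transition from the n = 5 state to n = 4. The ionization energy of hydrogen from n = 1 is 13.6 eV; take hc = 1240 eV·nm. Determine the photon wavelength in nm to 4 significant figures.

For Z = 2 the level energies scale as Z², so the effective Rydberg energy is 13.6 × 4 = 54.40 eV.
ΔE = 54.40 × (1/4² − 1/5²) = 54.40 × 0.02250 = 1.224 eV.
λ = hc/ΔE = 1240 / 1.224 = 1013 nm.

1013 nm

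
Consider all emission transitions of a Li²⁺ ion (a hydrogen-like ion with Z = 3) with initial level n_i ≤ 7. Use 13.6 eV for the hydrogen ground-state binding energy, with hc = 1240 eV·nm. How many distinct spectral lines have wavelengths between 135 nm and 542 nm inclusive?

6

Enumerate all n_i → n_f pairs with 1 ≤ n_f < n_i ≤ 7 and compute λ = 1240 / [13.6·9·(1/n_f² − 1/n_i²)].
Lines falling in [135, 542] nm: 5→3 (142.5 nm), 4→3 (208.4 nm), 7→4 (240.7 nm), 6→4 (291.8 nm), 5→4 (450.3 nm), 7→5 (517.1 nm).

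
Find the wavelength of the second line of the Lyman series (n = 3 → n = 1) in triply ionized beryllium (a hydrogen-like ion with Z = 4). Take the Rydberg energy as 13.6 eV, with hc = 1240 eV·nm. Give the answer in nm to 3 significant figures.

6.41 nm

The Lyman series terminates on n_f = 1; the second line has n_i = 1+2 = 3.
ΔE = 217.6 × (1/1² − 1/3²) = 193.4 eV.
λ = 1240 / 193.4 = 6.41 nm.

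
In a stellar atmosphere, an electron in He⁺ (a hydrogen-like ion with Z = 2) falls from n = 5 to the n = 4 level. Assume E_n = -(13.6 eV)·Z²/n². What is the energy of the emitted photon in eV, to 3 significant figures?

1.22 eV

The Bohr energies scale as Z², so for Z = 2: E_n = −54.40/n² eV.
E_5 = −54.40/25 = −2.176 eV and E_4 = −54.40/16 = −3.400 eV.
The photon energy is |E_5 − E_4| = 1.22 eV.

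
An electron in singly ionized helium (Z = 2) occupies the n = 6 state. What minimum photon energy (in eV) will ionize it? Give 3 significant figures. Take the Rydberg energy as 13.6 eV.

1.51 eV

E_n = −13.6 Z²/n² = −54.40/n² eV for Z = 2.
E_6 = −54.40/36 = −1.51 eV, so ionization (to E = 0) requires 1.51 eV.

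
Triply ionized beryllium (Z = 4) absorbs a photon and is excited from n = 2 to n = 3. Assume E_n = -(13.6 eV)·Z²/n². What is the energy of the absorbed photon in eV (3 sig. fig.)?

30.2 eV

The Bohr energies scale as Z², so for Z = 4: E_n = −217.6/n² eV.
E_3 = −217.6/9 = −24.18 eV and E_2 = −217.6/4 = −54.40 eV.
The photon energy is |E_3 − E_2| = 30.2 eV.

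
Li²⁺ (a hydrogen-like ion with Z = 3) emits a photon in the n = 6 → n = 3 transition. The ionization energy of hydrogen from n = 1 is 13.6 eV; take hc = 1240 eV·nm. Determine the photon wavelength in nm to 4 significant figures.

121.6 nm

For Z = 3 the level energies scale as Z², so the effective Rydberg energy is 13.6 × 9 = 122.4 eV.
ΔE = 122.4 × (1/3² − 1/6²) = 122.4 × 0.08333 = 10.20 eV.
λ = hc/ΔE = 1240 / 10.20 = 121.6 nm.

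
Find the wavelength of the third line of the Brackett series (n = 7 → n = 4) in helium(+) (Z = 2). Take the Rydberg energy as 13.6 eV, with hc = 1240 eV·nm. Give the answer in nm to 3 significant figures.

The Brackett series terminates on n_f = 4; the third line has n_i = 4+3 = 7.
ΔE = 54.40 × (1/4² − 1/7²) = 2.290 eV.
λ = 1240 / 2.290 = 542 nm.

542 nm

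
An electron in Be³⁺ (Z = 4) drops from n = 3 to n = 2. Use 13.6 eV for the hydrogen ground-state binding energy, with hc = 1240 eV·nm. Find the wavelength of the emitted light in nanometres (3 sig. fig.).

For Z = 4 the level energies scale as Z², so the effective Rydberg energy is 13.6 × 16 = 217.6 eV.
ΔE = 217.6 × (1/2² − 1/3²) = 217.6 × 0.1389 = 30.22 eV.
λ = hc/ΔE = 1240 / 30.22 = 41.0 nm.

41.0 nm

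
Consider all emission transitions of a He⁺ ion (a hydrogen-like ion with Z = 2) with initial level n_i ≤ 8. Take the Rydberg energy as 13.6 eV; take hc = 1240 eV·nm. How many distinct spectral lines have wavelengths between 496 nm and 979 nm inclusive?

3

Enumerate all n_i → n_f pairs with 1 ≤ n_f < n_i ≤ 8 and compute λ = 1240 / [13.6·4·(1/n_f² − 1/n_i²)].
Lines falling in [496, 979] nm: 7→4 (541.5 nm), 6→4 (656.5 nm), 8→5 (935.1 nm).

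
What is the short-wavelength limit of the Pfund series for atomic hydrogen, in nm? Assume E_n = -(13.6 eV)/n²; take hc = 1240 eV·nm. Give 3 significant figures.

The Pfund series has lower level n_f = 5; the series limit corresponds to n_i → ∞.
ΔE_max = 13.6 × 1 / 5² = 0.5440 eV.
λ_min = 1240 / 0.5440 = 2280 nm.

2280 nm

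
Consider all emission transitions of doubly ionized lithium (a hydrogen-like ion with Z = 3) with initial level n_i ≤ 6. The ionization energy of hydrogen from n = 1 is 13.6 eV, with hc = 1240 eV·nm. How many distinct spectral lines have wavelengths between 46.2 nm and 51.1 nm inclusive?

1

Enumerate all n_i → n_f pairs with 1 ≤ n_f < n_i ≤ 6 and compute λ = 1240 / [13.6·9·(1/n_f² − 1/n_i²)].
Lines falling in [46.2, 51.1] nm: 5→2 (48.24 nm).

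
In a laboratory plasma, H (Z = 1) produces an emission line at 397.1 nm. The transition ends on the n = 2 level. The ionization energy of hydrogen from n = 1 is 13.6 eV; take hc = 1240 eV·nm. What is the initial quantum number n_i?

n_i = 7

The photon energy is ΔE = hc/λ = 1240 / 397.1 = 3.123 eV.
With Z = 1, ΔE = 13.60 × (1/n_f² − 1/n_i²), so 1/n_f² − 1/n_i² = 0.2296.
With n_f = 2: 1/n_i² = 1/4 − 0.2296 = 0.02039, so n_i ≈ 7.00.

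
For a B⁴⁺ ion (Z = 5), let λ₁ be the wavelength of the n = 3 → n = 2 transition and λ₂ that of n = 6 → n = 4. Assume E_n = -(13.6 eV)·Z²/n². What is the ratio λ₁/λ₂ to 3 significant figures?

0.250

λ ∝ 1/ΔE ∝ 1/(1/n_f² − 1/n_i²), and the Z² and hc factors cancel in the ratio.
λ₁/λ₂ = (1/4² − 1/6²)/(1/2² − 1/3²) = 0.03472/0.1389 = 0.250.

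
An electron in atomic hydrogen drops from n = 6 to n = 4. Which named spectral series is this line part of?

The series is set by the lower level: n_f = 4 is the Brackett series.

Brackett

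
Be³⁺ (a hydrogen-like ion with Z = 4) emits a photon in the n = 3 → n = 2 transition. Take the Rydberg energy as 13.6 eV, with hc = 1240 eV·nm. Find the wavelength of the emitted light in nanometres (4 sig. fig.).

41.03 nm

For Z = 4 the level energies scale as Z², so the effective Rydberg energy is 13.6 × 16 = 217.6 eV.
ΔE = 217.6 × (1/2² − 1/3²) = 217.6 × 0.1389 = 30.22 eV.
λ = hc/ΔE = 1240 / 30.22 = 41.03 nm.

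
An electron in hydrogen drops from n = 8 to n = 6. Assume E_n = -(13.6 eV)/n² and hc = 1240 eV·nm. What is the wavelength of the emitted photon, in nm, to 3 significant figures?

7500 nm

ΔE = 13.60 × (1/6² − 1/8²) = 13.60 × 0.01215 = 0.1653 eV.
λ = hc/ΔE = 1240 / 0.1653 = 7500 nm.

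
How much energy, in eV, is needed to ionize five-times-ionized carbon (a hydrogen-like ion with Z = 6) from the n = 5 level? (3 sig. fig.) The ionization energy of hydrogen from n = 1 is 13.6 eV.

E_n = −13.6 Z²/n² = −489.6/n² eV for Z = 6.
E_5 = −489.6/25 = −19.6 eV, so ionization (to E = 0) requires 19.6 eV.

19.6 eV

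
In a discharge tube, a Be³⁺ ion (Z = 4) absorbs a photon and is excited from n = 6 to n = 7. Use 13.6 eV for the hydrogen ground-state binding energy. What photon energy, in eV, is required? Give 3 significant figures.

The Bohr energies scale as Z², so for Z = 4: E_n = −217.6/n² eV.
E_7 = −217.6/49 = −4.441 eV and E_6 = −217.6/36 = −6.044 eV.
The photon energy is |E_7 − E_6| = 1.60 eV.

1.60 eV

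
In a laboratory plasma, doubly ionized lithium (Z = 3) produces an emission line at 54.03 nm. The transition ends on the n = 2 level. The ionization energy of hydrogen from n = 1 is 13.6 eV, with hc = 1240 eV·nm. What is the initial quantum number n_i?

The photon energy is ΔE = hc/λ = 1240 / 54.03 = 22.95 eV.
With Z = 3, ΔE = 122.4 × (1/n_f² − 1/n_i²), so 1/n_f² − 1/n_i² = 0.1875.
With n_f = 2: 1/n_i² = 1/4 − 0.1875 = 0.06250, so n_i ≈ 4.00.

n_i = 4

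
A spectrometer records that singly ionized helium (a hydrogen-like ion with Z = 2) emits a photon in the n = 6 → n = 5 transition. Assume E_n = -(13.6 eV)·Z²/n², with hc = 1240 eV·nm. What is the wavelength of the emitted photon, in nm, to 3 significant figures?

1860 nm

For Z = 2 the level energies scale as Z², so the effective Rydberg energy is 13.6 × 4 = 54.40 eV.
ΔE = 54.40 × (1/5² − 1/6²) = 54.40 × 0.01222 = 0.6649 eV.
λ = hc/ΔE = 1240 / 0.6649 = 1860 nm.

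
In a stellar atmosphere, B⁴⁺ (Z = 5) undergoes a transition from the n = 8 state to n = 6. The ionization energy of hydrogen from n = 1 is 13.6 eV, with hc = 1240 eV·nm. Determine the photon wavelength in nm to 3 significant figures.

For Z = 5 the level energies scale as Z², so the effective Rydberg energy is 13.6 × 25 = 340.0 eV.
ΔE = 340.0 × (1/6² − 1/8²) = 340.0 × 0.01215 = 4.132 eV.
λ = hc/ΔE = 1240 / 4.132 = 300 nm.

300 nm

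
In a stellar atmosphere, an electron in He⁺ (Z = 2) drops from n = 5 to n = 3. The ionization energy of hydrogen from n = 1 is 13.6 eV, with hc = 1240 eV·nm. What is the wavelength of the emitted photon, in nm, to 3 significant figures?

321 nm

For Z = 2 the level energies scale as Z², so the effective Rydberg energy is 13.6 × 4 = 54.40 eV.
ΔE = 54.40 × (1/3² − 1/5²) = 54.40 × 0.07111 = 3.868 eV.
λ = hc/ΔE = 1240 / 3.868 = 321 nm.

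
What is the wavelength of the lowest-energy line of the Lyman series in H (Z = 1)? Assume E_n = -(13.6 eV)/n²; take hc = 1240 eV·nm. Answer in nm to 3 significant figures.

The Lyman series terminates on n_f = 1; the first line has n_i = 1+1 = 2.
ΔE = 13.60 × (1/1² − 1/2²) = 10.20 eV.
λ = 1240 / 10.20 = 122 nm.

122 nm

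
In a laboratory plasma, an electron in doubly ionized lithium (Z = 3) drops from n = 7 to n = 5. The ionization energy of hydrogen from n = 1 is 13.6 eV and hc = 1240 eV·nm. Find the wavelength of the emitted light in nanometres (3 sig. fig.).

517 nm

For Z = 3 the level energies scale as Z², so the effective Rydberg energy is 13.6 × 9 = 122.4 eV.
ΔE = 122.4 × (1/5² − 1/7²) = 122.4 × 0.01959 = 2.398 eV.
λ = hc/ΔE = 1240 / 2.398 = 517 nm.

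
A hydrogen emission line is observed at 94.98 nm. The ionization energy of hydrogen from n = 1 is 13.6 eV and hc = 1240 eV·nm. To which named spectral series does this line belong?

ΔE = 1240/94.98 = 13.06 eV.
This matches 13.6 × (1/1² − 1/5²), so n_f = 1: the Lyman series.

Lyman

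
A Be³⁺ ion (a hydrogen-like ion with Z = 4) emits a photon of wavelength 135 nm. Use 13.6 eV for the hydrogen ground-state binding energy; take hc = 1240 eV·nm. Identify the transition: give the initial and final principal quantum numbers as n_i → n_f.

The photon energy is ΔE = hc/λ = 1240 / 135 = 9.185 eV.
With Z = 4, ΔE = 217.6 × (1/n_f² − 1/n_i²), so 1/n_f² − 1/n_i² = 0.04221.
Trying n_f = 4 gives 1/n_i² = 0.02029, i.e. n_i ≈ 7; this pair matches.

n_i = 7, n_f = 4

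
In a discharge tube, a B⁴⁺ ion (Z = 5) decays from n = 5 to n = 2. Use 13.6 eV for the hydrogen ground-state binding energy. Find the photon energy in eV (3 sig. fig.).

The Bohr energies scale as Z², so for Z = 5: E_n = −340.0/n² eV.
E_5 = −340.0/25 = −13.60 eV and E_2 = −340.0/4 = −85.00 eV.
The photon energy is |E_5 − E_2| = 71.4 eV.

71.4 eV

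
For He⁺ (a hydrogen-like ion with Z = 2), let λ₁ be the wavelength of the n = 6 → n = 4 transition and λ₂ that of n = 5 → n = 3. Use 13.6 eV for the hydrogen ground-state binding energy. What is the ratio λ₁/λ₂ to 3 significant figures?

2.05

λ ∝ 1/ΔE ∝ 1/(1/n_f² − 1/n_i²), and the Z² and hc factors cancel in the ratio.
λ₁/λ₂ = (1/3² − 1/5²)/(1/4² − 1/6²) = 0.07111/0.03472 = 2.05.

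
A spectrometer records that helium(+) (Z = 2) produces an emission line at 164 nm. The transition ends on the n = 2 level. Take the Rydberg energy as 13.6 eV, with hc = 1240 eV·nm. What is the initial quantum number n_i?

n_i = 3

The photon energy is ΔE = hc/λ = 1240 / 164 = 7.561 eV.
With Z = 2, ΔE = 54.40 × (1/n_f² − 1/n_i²), so 1/n_f² − 1/n_i² = 0.1390.
With n_f = 2: 1/n_i² = 1/4 − 0.1390 = 0.1110, so n_i ≈ 3.00.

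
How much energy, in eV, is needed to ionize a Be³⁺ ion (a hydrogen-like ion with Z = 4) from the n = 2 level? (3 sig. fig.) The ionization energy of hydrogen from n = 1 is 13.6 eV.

E_n = −13.6 Z²/n² = −217.6/n² eV for Z = 4.
E_2 = −217.6/4 = −54.4 eV, so ionization (to E = 0) requires 54.4 eV.

54.4 eV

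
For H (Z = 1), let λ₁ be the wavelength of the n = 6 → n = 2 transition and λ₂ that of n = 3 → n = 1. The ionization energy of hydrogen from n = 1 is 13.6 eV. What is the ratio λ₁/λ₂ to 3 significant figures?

4.00

λ ∝ 1/ΔE ∝ 1/(1/n_f² − 1/n_i²), and the Z² and hc factors cancel in the ratio.
λ₁/λ₂ = (1/1² − 1/3²)/(1/2² − 1/6²) = 0.8889/0.2222 = 4.00.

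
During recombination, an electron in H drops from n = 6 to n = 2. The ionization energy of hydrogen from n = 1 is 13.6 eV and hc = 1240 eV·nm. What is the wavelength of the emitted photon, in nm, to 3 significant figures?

ΔE = 13.60 × (1/2² − 1/6²) = 13.60 × 0.2222 = 3.022 eV.
λ = hc/ΔE = 1240 / 3.022 = 410 nm.

410 nm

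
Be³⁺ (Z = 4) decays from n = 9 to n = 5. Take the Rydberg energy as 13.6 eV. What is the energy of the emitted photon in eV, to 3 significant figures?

The Bohr energies scale as Z², so for Z = 4: E_n = −217.6/n² eV.
E_9 = −217.6/81 = −2.686 eV and E_5 = −217.6/25 = −8.704 eV.
The photon energy is |E_9 − E_5| = 6.02 eV.

6.02 eV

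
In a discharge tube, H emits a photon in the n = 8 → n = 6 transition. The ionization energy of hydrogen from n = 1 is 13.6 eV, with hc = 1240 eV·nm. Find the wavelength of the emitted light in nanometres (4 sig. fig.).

7503 nm

ΔE = 13.60 × (1/6² − 1/8²) = 13.60 × 0.01215 = 0.1653 eV.
λ = hc/ΔE = 1240 / 0.1653 = 7503 nm.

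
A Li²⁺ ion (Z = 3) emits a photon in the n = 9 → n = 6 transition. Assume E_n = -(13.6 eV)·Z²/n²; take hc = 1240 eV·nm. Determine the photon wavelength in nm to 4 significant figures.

For Z = 3 the level energies scale as Z², so the effective Rydberg energy is 13.6 × 9 = 122.4 eV.
ΔE = 122.4 × (1/6² − 1/9²) = 122.4 × 0.01543 = 1.889 eV.
λ = hc/ΔE = 1240 / 1.889 = 656.5 nm.

656.5 nm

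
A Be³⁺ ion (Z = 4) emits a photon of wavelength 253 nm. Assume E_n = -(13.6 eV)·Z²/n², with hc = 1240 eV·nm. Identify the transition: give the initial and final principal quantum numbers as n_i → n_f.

n_i = 5, n_f = 4

The photon energy is ΔE = hc/λ = 1240 / 253 = 4.901 eV.
With Z = 4, ΔE = 217.6 × (1/n_f² − 1/n_i²), so 1/n_f² − 1/n_i² = 0.02252.
Trying n_f = 4 gives 1/n_i² = 0.03998, i.e. n_i ≈ 5; this pair matches.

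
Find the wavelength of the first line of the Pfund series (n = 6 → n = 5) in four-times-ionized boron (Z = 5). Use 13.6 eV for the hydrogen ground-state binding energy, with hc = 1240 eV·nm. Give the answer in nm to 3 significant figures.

298 nm

The Pfund series terminates on n_f = 5; the first line has n_i = 5+1 = 6.
ΔE = 340.0 × (1/5² − 1/6²) = 4.156 eV.
λ = 1240 / 4.156 = 298 nm.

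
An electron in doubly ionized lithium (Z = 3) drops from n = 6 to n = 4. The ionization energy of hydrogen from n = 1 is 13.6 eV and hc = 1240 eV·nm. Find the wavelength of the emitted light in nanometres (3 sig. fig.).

292 nm

For Z = 3 the level energies scale as Z², so the effective Rydberg energy is 13.6 × 9 = 122.4 eV.
ΔE = 122.4 × (1/4² − 1/6²) = 122.4 × 0.03472 = 4.250 eV.
λ = hc/ΔE = 1240 / 4.250 = 292 nm.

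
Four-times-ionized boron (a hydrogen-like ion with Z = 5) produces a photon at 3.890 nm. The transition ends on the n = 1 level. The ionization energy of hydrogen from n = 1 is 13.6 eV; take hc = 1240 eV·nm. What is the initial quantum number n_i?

The photon energy is ΔE = hc/λ = 1240 / 3.890 = 318.8 eV.
With Z = 5, ΔE = 340.0 × (1/n_f² − 1/n_i²), so 1/n_f² − 1/n_i² = 0.9375.
With n_f = 1: 1/n_i² = 1/1 − 0.9375 = 0.06245, so n_i ≈ 4.00.

n_i = 4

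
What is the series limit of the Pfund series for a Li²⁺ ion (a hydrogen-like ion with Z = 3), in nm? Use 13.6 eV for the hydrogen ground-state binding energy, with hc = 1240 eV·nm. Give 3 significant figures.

253 nm

The Pfund series has lower level n_f = 5; the series limit corresponds to n_i → ∞.
ΔE_max = 13.6 × 9 / 5² = 4.896 eV.
λ_min = 1240 / 4.896 = 253 nm.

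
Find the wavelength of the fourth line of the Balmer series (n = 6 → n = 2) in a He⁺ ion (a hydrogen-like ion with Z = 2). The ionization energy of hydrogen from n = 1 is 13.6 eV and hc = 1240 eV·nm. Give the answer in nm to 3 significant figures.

The Balmer series terminates on n_f = 2; the fourth line has n_i = 2+4 = 6.
ΔE = 54.40 × (1/2² − 1/6²) = 12.09 eV.
λ = 1240 / 12.09 = 103 nm.

103 nm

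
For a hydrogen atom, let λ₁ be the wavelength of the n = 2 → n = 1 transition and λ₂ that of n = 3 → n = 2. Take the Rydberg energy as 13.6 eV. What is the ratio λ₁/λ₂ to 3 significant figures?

λ ∝ 1/ΔE ∝ 1/(1/n_f² − 1/n_i²), and the Z² and hc factors cancel in the ratio.
λ₁/λ₂ = (1/2² − 1/3²)/(1/1² − 1/2²) = 0.1389/0.7500 = 0.185.

0.185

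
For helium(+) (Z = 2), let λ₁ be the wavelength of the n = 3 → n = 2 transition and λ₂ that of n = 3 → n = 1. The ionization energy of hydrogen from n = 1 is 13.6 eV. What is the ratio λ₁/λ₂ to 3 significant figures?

6.40

λ ∝ 1/ΔE ∝ 1/(1/n_f² − 1/n_i²), and the Z² and hc factors cancel in the ratio.
λ₁/λ₂ = (1/1² − 1/3²)/(1/2² − 1/3²) = 0.8889/0.1389 = 6.40.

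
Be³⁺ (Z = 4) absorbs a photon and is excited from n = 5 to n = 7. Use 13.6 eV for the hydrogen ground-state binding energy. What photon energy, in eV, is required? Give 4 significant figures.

4.263 eV

The Bohr energies scale as Z², so for Z = 4: E_n = −217.6/n² eV.
E_7 = −217.6/49 = −4.441 eV and E_5 = −217.6/25 = −8.704 eV.
The photon energy is |E_7 − E_5| = 4.263 eV.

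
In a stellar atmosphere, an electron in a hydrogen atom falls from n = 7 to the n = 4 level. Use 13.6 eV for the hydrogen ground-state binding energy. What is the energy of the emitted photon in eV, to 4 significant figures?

E_7 = −13.60/49 = −0.2776 eV and E_4 = −13.60/16 = −0.8500 eV.
The photon energy is |E_7 − E_4| = 0.5724 eV.

0.5724 eV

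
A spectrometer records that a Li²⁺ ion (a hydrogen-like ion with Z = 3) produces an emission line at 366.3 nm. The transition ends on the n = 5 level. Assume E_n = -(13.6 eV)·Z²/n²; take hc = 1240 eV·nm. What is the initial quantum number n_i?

The photon energy is ΔE = hc/λ = 1240 / 366.3 = 3.385 eV.
With Z = 3, ΔE = 122.4 × (1/n_f² − 1/n_i²), so 1/n_f² − 1/n_i² = 0.02766.
With n_f = 5: 1/n_i² = 1/25 − 0.02766 = 0.01234, so n_i ≈ 9.00.

n_i = 9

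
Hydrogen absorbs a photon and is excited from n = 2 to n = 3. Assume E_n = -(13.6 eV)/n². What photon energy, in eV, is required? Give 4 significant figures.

E_3 = −13.60/9 = −1.511 eV and E_2 = −13.60/4 = −3.400 eV.
The photon energy is |E_3 − E_2| = 1.889 eV.

1.889 eV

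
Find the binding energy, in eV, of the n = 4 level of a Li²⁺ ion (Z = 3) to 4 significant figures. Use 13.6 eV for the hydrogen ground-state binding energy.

E_n = −13.6 Z²/n² = −122.4/n² eV for Z = 3.
E_4 = −122.4/16 = −7.650 eV, so ionization (to E = 0) requires 7.650 eV.

7.650 eV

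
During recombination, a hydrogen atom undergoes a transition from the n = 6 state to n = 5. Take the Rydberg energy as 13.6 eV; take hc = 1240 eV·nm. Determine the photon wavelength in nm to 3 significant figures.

7460 nm

ΔE = 13.60 × (1/5² − 1/6²) = 13.60 × 0.01222 = 0.1662 eV.
λ = hc/ΔE = 1240 / 0.1662 = 7460 nm.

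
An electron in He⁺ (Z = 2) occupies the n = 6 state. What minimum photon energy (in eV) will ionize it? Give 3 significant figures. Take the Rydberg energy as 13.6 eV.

1.51 eV

E_n = −13.6 Z²/n² = −54.40/n² eV for Z = 2.
E_6 = −54.40/36 = −1.51 eV, so ionization (to E = 0) requires 1.51 eV.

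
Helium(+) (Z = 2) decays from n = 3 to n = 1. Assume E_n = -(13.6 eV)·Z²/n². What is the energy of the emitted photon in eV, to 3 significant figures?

The Bohr energies scale as Z², so for Z = 2: E_n = −54.40/n² eV.
E_3 = −54.40/9 = −6.044 eV and E_1 = −54.40/1 = −54.40 eV.
The photon energy is |E_3 − E_1| = 48.4 eV.

48.4 eV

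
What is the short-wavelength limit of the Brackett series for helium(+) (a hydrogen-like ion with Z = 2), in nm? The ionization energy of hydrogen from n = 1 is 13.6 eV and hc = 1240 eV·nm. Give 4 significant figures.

364.7 nm

The Brackett series has lower level n_f = 4; the series limit corresponds to n_i → ∞.
ΔE_max = 13.6 × 4 / 4² = 3.400 eV.
λ_min = 1240 / 3.400 = 364.7 nm.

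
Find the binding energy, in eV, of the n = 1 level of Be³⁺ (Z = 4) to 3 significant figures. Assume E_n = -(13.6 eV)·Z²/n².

218 eV

E_n = −13.6 Z²/n² = −217.6/n² eV for Z = 4.
E_1 = −217.6/1 = −218 eV, so ionization (to E = 0) requires 218 eV.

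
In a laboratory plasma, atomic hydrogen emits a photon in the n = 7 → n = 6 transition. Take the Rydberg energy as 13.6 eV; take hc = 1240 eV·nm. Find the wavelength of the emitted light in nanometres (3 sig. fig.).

ΔE = 13.60 × (1/6² − 1/7²) = 13.60 × 0.007370 = 0.1002 eV.
λ = hc/ΔE = 1240 / 0.1002 = 12400 nm.

12400 nm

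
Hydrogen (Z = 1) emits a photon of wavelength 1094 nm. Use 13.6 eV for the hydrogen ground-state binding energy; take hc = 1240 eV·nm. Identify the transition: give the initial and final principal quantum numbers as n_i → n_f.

n_i = 6, n_f = 3

The photon energy is ΔE = hc/λ = 1240 / 1094 = 1.133 eV.
With Z = 1, ΔE = 13.60 × (1/n_f² − 1/n_i²), so 1/n_f² − 1/n_i² = 0.08334.
Trying n_f = 3 gives 1/n_i² = 0.02777, i.e. n_i ≈ 6; this pair matches.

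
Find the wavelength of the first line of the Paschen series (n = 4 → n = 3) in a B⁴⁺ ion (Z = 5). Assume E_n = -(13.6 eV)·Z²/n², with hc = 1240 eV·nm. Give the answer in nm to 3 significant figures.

75.0 nm

The Paschen series terminates on n_f = 3; the first line has n_i = 3+1 = 4.
ΔE = 340.0 × (1/3² − 1/4²) = 16.53 eV.
λ = 1240 / 16.53 = 75.0 nm.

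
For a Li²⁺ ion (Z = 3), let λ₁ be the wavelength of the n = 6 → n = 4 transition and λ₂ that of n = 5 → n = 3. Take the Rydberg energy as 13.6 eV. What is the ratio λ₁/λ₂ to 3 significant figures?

2.05

λ ∝ 1/ΔE ∝ 1/(1/n_f² − 1/n_i²), and the Z² and hc factors cancel in the ratio.
λ₁/λ₂ = (1/3² − 1/5²)/(1/4² − 1/6²) = 0.07111/0.03472 = 2.05.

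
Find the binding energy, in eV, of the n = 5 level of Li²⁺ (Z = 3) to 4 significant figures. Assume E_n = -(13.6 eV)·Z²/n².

E_n = −13.6 Z²/n² = −122.4/n² eV for Z = 3.
E_5 = −122.4/25 = −4.896 eV, so ionization (to E = 0) requires 4.896 eV.

4.896 eV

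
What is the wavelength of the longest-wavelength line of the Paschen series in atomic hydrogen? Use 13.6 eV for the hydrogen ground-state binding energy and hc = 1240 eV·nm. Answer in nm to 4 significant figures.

The Paschen series terminates on n_f = 3; the first line has n_i = 3+1 = 4.
ΔE = 13.60 × (1/3² − 1/4²) = 0.6611 eV.
λ = 1240 / 0.6611 = 1876 nm.

1876 nm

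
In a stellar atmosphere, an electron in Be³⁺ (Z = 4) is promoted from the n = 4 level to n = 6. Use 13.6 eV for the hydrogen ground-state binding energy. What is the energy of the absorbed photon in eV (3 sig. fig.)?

7.56 eV

The Bohr energies scale as Z², so for Z = 4: E_n = −217.6/n² eV.
E_6 = −217.6/36 = −6.044 eV and E_4 = −217.6/16 = −13.60 eV.
The photon energy is |E_6 − E_4| = 7.56 eV.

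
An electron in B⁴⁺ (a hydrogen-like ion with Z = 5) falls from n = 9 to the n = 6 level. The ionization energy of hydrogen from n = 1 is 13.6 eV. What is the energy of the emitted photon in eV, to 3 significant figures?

5.25 eV

The Bohr energies scale as Z², so for Z = 5: E_n = −340.0/n² eV.
E_9 = −340.0/81 = −4.198 eV and E_6 = −340.0/36 = −9.444 eV.
The photon energy is |E_9 − E_6| = 5.25 eV.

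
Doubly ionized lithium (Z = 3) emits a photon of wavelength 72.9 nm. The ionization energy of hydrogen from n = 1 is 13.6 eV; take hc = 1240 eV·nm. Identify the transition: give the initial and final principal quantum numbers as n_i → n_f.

The photon energy is ΔE = hc/λ = 1240 / 72.9 = 17.01 eV.
With Z = 3, ΔE = 122.4 × (1/n_f² − 1/n_i²), so 1/n_f² − 1/n_i² = 0.1390.
Trying n_f = 2 gives 1/n_i² = 0.1110, i.e. n_i ≈ 3; this pair matches.

n_i = 3, n_f = 2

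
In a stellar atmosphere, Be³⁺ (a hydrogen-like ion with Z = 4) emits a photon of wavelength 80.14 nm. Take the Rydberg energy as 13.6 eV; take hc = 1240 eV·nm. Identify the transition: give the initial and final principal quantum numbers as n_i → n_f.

n_i = 5, n_f = 3

The photon energy is ΔE = hc/λ = 1240 / 80.14 = 15.47 eV.
With Z = 4, ΔE = 217.6 × (1/n_f² − 1/n_i²), so 1/n_f² − 1/n_i² = 0.07111.
Trying n_f = 3 gives 1/n_i² = 0.04000, i.e. n_i ≈ 5; this pair matches.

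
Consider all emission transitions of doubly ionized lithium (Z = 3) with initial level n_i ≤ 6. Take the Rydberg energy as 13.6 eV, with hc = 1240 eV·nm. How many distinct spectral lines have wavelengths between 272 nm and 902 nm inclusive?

3

Enumerate all n_i → n_f pairs with 1 ≤ n_f < n_i ≤ 6 and compute λ = 1240 / [13.6·9·(1/n_f² − 1/n_i²)].
Lines falling in [272, 902] nm: 6→4 (291.8 nm), 5→4 (450.3 nm), 6→5 (828.9 nm).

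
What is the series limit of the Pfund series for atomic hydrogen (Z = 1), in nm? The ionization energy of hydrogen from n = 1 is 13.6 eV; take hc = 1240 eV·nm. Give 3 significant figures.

The Pfund series has lower level n_f = 5; the series limit corresponds to n_i → ∞.
ΔE_max = 13.6 × 1 / 5² = 0.5440 eV.
λ_min = 1240 / 0.5440 = 2280 nm.

2280 nm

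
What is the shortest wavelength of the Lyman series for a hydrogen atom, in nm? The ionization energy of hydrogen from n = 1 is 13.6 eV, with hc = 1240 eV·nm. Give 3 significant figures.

The Lyman series has lower level n_f = 1; the series limit corresponds to n_i → ∞.
ΔE_max = 13.6 × 1 / 1² = 13.60 eV.
λ_min = 1240 / 13.60 = 91.2 nm.

91.2 nm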